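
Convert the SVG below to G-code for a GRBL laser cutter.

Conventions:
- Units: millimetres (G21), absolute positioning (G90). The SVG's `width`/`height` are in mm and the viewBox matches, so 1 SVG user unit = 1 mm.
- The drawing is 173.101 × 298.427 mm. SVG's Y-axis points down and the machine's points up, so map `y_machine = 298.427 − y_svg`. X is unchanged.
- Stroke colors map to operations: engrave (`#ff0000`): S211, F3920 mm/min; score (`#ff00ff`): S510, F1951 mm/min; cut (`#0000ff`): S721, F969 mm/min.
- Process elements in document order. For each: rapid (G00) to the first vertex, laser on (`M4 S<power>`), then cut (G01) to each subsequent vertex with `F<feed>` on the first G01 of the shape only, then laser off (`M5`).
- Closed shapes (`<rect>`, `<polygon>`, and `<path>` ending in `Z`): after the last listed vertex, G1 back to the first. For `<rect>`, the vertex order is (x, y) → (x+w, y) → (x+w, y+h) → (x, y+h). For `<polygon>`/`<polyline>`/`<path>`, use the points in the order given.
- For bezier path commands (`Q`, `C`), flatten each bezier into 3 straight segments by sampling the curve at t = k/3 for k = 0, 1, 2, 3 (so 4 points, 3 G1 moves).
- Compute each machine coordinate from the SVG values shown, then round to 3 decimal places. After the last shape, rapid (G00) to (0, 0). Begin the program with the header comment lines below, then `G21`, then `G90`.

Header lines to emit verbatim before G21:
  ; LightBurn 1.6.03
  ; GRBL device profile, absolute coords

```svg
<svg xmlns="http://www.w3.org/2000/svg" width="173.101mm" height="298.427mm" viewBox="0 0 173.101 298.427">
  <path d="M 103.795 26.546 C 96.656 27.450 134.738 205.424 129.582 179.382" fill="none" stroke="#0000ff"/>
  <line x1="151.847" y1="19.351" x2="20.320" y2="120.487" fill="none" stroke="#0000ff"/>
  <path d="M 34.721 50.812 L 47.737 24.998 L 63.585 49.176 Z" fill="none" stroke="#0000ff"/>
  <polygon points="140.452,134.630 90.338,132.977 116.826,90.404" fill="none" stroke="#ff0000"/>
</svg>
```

viewBox `0 0 173.101 298.427` with mm width/height → 1 unit = 1 mm. Flip: y_m = 298.427 − y_svg.

**Shape 1** — `<path>` cubic bezier, stroke `#0000ff` → cut (S721, F969). Control points (SVG): P0=(103.795,26.546), P1=(96.656,27.450), P2=(134.738,205.424), P3=(129.582,179.382); sampled at t=k/3. Machine vertices: (103.795,271.881) → (108.453,226.068) → (123.602,146.894) → (129.582,119.045). Open path.

**Shape 2** — `<line>` line segment, stroke `#0000ff` → cut (S721, F969). Machine vertices: (151.847,279.076) → (20.320,177.940). Open path.

**Shape 3** — `<path>` regular polygon, stroke `#0000ff` → cut (S721, F969). Machine vertices: (34.721,247.615) → (47.737,273.429) → (63.585,249.251) → (34.721,247.615). Closed: final G1 returns to the first vertex.

**Shape 4** — `<polygon>` regular polygon, stroke `#ff0000` → engrave (S211, F3920). Machine vertices: (140.452,163.797) → (90.338,165.450) → (116.826,208.023) → (140.452,163.797). Closed: final G1 returns to the first vertex.

; LightBurn 1.6.03
; GRBL device profile, absolute coords
G21
G90
G00 X103.795 Y271.881
M4 S721
G01 X108.453 Y226.068 F969
G01 X123.602 Y146.894
G01 X129.582 Y119.045
M5
G00 X151.847 Y279.076
M4 S721
G01 X20.320 Y177.940 F969
M5
G00 X34.721 Y247.615
M4 S721
G01 X47.737 Y273.429 F969
G01 X63.585 Y249.251
G01 X34.721 Y247.615
M5
G00 X140.452 Y163.797
M4 S211
G01 X90.338 Y165.450 F3920
G01 X116.826 Y208.023
G01 X140.452 Y163.797
M5
G00 X0.000 Y0.000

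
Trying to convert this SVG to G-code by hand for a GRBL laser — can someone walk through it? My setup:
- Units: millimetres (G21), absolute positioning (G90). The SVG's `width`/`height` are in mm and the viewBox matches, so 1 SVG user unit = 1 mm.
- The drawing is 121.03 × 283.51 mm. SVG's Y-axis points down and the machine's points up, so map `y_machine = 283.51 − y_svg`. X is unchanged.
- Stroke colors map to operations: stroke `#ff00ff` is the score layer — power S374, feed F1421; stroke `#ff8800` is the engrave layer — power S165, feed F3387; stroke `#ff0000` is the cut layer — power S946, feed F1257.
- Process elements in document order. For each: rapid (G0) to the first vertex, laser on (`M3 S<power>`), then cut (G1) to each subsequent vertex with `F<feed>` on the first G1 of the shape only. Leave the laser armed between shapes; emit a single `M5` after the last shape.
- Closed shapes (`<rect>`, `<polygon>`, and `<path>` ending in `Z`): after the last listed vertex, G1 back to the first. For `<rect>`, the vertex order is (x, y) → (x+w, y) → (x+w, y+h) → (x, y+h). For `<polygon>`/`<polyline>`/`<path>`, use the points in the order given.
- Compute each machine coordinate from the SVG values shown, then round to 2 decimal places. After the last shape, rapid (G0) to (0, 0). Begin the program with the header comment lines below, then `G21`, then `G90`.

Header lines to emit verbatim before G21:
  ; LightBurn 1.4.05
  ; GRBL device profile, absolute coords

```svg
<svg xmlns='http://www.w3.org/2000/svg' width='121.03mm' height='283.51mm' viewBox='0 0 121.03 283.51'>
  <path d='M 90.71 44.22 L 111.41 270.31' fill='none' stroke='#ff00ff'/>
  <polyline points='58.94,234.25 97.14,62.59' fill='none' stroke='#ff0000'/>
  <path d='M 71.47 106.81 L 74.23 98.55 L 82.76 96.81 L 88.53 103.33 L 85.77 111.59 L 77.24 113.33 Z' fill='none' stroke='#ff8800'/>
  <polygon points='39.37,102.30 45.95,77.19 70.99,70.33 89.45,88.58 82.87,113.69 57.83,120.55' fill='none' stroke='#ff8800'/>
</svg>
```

; LightBurn 1.4.05
; GRBL device profile, absolute coords
G21
G90
G0 X90.71 Y239.29
M3 S374
G1 X111.41 Y13.20 F1421
G0 X58.94 Y49.26
M3 S946
G1 X97.14 Y220.92 F1257
G0 X71.47 Y176.70
M3 S165
G1 X74.23 Y184.96 F3387
G1 X82.76 Y186.70
G1 X88.53 Y180.18
G1 X85.77 Y171.92
G1 X77.24 Y170.18
G1 X71.47 Y176.70
G0 X39.37 Y181.21
M3 S165
G1 X45.95 Y206.32 F3387
G1 X70.99 Y213.18
G1 X89.45 Y194.93
G1 X82.87 Y169.82
G1 X57.83 Y162.96
G1 X39.37 Y181.21
M5
G0 X0.00 Y0.00

Since the viewBox matches the mm dimensions, user units are millimetres directly. The only transform is the Y-flip y_m = 283.51 − y_svg.

Shape 1 is a line segment drawn with `<path>`. Its stroke #ff00ff means score at S374, F1421. After flipping Y the toolpath is (90.71,239.29) → (111.41,13.20).

Shape 2 is a line segment drawn with `<polyline>`. Its stroke #ff0000 means cut at S946, F1257. After flipping Y the toolpath is (58.94,49.26) → (97.14,220.92).

Shape 3 is a regular polygon drawn with `<path>`. Its stroke #ff8800 means engrave at S165, F3387. After flipping Y the toolpath is (71.47,176.70) → (74.23,184.96) → (82.76,186.70) → (88.53,180.18) → (85.77,171.92) → (77.24,170.18) → (71.47,176.70), returning to the start.

Shape 4 is a regular polygon drawn with `<polygon>`. Its stroke #ff8800 means engrave at S165, F3387. After flipping Y the toolpath is (39.37,181.21) → (45.95,206.32) → (70.99,213.18) → (89.45,194.93) → (82.87,169.82) → (57.83,162.96) → (39.37,181.21), returning to the start.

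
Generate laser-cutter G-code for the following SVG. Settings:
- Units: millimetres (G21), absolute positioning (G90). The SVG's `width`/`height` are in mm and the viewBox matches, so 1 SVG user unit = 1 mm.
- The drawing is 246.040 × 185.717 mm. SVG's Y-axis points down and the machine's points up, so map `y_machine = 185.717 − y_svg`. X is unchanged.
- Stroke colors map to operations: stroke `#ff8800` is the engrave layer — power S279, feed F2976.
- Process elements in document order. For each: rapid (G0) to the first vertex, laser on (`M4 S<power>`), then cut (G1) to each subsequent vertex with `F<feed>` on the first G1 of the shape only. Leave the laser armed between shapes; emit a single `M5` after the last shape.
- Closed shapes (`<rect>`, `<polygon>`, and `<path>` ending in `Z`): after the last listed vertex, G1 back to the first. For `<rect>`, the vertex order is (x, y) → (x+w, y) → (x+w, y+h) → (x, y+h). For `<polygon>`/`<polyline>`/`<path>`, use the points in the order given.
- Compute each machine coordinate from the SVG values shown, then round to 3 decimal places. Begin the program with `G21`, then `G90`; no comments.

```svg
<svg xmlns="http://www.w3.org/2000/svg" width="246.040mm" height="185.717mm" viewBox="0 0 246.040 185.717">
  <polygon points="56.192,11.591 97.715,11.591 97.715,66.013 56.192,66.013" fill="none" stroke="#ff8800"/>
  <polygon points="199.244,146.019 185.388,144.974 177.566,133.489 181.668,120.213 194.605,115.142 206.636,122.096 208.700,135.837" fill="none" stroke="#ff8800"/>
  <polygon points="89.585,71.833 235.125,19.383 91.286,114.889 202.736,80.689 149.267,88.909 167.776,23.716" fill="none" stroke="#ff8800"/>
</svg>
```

1 u = 1 mm; y_m = 185.717 − y.

[1] `<polygon>` rectangle, #ff8800→engrave S279 F2976: (56.192,174.126) → (97.715,174.126) → (97.715,119.704) → (56.192,119.704) → (56.192,174.126) (closed)

[2] `<polygon>` regular polygon, #ff8800→engrave S279 F2976: (199.244,39.698) → (185.388,40.743) → (177.566,52.228) → (181.668,65.504) → (194.605,70.575) → (206.636,63.621) → (208.700,49.880) → (199.244,39.698) (closed)

[3] `<polygon>` closed polygon, #ff8800→engrave S279 F2976: (89.585,113.884) → (235.125,166.334) → (91.286,70.828) → (202.736,105.028) → (149.267,96.808) → (167.776,162.001) → (89.585,113.884) (closed)

G21
G90
G0 X56.192 Y174.126
M4 S279
G1 X97.715 Y174.126 F2976
G1 X97.715 Y119.704
G1 X56.192 Y119.704
G1 X56.192 Y174.126
G0 X199.244 Y39.698
M4 S279
G1 X185.388 Y40.743 F2976
G1 X177.566 Y52.228
G1 X181.668 Y65.504
G1 X194.605 Y70.575
G1 X206.636 Y63.621
G1 X208.700 Y49.880
G1 X199.244 Y39.698
G0 X89.585 Y113.884
M4 S279
G1 X235.125 Y166.334 F2976
G1 X91.286 Y70.828
G1 X202.736 Y105.028
G1 X149.267 Y96.808
G1 X167.776 Y162.001
G1 X89.585 Y113.884
M5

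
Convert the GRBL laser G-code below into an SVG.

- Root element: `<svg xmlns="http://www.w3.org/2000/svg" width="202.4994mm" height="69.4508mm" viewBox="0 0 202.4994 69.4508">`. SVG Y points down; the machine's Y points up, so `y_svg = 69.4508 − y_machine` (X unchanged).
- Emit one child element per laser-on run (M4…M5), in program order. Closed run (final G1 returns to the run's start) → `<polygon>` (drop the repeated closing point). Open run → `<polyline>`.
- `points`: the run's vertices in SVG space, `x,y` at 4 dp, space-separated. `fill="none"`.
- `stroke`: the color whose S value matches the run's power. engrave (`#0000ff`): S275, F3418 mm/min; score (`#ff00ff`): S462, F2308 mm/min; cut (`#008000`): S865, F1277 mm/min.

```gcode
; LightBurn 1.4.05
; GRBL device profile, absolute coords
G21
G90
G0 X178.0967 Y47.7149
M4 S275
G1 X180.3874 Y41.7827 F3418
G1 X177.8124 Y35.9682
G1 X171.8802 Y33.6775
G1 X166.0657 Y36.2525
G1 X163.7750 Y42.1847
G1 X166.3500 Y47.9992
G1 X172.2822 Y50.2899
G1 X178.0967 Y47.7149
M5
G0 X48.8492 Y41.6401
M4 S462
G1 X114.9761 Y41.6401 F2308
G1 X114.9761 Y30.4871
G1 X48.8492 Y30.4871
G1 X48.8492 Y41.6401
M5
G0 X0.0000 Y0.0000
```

Machine Y-up, SVG Y-down with viewBox height 69.4508, so y_svg = 69.4508 − y_machine; X carries over.

Run 1: the run's S275 means `#0000ff` (engrave). The run returns to its start, so emit a `<polygon>` with points (Y-flipped): 178.0967,21.7359 180.3874,27.6681 177.8124,33.4826 171.8802,35.7733 166.0657,33.1983 163.7750,27.2661 166.3500,21.4516 172.2822,19.1609.

Run 2: power S462 maps to stroke `#ff00ff` (score). The run returns to its start, so emit a `<polygon>` with points (Y-flipped): 48.8492,27.8107 114.9761,27.8107 114.9761,38.9637 48.8492,38.9637.

<svg xmlns="http://www.w3.org/2000/svg" width="202.4994mm" height="69.4508mm" viewBox="0 0 202.4994 69.4508">
  <polygon points="178.0967,21.7359 180.3874,27.6681 177.8124,33.4826 171.8802,35.7733 166.0657,33.1983 163.7750,27.2661 166.3500,21.4516 172.2822,19.1609" fill="none" stroke="#0000ff"/>
  <polygon points="48.8492,27.8107 114.9761,27.8107 114.9761,38.9637 48.8492,38.9637" fill="none" stroke="#ff00ff"/>
</svg>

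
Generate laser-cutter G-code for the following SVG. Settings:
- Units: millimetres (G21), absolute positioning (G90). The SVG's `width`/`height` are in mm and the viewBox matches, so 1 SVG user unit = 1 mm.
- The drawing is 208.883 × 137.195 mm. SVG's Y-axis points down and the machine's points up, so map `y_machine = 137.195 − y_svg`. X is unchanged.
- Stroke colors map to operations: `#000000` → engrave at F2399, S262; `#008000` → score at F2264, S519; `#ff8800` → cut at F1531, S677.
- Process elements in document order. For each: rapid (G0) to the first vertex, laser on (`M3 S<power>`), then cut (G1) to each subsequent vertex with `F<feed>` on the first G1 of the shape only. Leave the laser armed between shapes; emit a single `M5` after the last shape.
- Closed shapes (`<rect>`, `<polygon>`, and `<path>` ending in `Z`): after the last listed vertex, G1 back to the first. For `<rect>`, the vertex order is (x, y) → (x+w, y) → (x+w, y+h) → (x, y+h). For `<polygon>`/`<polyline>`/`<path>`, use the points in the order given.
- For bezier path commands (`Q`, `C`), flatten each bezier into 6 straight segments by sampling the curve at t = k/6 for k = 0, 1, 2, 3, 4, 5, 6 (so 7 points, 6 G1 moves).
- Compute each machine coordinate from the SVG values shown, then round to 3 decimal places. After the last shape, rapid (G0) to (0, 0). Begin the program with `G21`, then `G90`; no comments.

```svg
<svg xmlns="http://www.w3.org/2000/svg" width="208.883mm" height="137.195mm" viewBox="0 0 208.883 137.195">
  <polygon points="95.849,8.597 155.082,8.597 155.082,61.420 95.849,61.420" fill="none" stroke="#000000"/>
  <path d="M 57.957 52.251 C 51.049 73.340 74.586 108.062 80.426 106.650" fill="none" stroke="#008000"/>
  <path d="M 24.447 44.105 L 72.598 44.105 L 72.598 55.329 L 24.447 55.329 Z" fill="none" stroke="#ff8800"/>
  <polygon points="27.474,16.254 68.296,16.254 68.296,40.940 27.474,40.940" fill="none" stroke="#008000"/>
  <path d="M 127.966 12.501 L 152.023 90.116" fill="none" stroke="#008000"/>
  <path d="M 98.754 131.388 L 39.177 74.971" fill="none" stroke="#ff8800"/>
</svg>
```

G21
G90
G0 X95.849 Y128.598
M3 S262
G1 X155.082 Y128.598 F2399
G1 X155.082 Y75.775
G1 X95.849 Y75.775
G1 X95.849 Y128.598
G0 X57.957 Y84.944
M3 S519
G1 X56.817 Y73.494 F2264
G1 X59.414 Y61.154
G1 X64.411 Y49.307
G1 X70.470 Y39.334
G1 X76.254 Y32.620
G1 X80.426 Y30.545
G0 X24.447 Y93.090
M3 S677
G1 X72.598 Y93.090 F1531
G1 X72.598 Y81.866
G1 X24.447 Y81.866
G1 X24.447 Y93.090
G0 X27.474 Y120.941
M3 S519
G1 X68.296 Y120.941 F2264
G1 X68.296 Y96.255
G1 X27.474 Y96.255
G1 X27.474 Y120.941
G0 X127.966 Y124.694
M3 S519
G1 X152.023 Y47.079 F2264
G0 X98.754 Y5.807
M3 S677
G1 X39.177 Y62.224 F1531
M5
G0 X0.000 Y0.000

1 u = 1 mm; y_m = 137.195 − y.

[1] `<polygon>` rectangle, #000000→engrave S262 F2399: (95.849,128.598) → (155.082,128.598) → (155.082,75.775) → (95.849,75.775) → (95.849,128.598) (closed)

[2] `<path>` cubic bezier, #008000→score S519 F2264: (57.957,84.944) → (56.817,73.494) → (59.414,61.154) → (64.411,49.307) → (70.470,39.334) → (76.254,32.620) → (80.426,30.545)

[3] `<path>` rectangle, #ff8800→cut S677 F1531: (24.447,93.090) → (72.598,93.090) → (72.598,81.866) → (24.447,81.866) → (24.447,93.090) (closed)

[4] `<polygon>` rectangle, #008000→score S519 F2264: (27.474,120.941) → (68.296,120.941) → (68.296,96.255) → (27.474,96.255) → (27.474,120.941) (closed)

[5] `<path>` line segment, #008000→score S519 F2264: (127.966,124.694) → (152.023,47.079)

[6] `<path>` line segment, #ff8800→cut S677 F1531: (98.754,5.807) → (39.177,62.224)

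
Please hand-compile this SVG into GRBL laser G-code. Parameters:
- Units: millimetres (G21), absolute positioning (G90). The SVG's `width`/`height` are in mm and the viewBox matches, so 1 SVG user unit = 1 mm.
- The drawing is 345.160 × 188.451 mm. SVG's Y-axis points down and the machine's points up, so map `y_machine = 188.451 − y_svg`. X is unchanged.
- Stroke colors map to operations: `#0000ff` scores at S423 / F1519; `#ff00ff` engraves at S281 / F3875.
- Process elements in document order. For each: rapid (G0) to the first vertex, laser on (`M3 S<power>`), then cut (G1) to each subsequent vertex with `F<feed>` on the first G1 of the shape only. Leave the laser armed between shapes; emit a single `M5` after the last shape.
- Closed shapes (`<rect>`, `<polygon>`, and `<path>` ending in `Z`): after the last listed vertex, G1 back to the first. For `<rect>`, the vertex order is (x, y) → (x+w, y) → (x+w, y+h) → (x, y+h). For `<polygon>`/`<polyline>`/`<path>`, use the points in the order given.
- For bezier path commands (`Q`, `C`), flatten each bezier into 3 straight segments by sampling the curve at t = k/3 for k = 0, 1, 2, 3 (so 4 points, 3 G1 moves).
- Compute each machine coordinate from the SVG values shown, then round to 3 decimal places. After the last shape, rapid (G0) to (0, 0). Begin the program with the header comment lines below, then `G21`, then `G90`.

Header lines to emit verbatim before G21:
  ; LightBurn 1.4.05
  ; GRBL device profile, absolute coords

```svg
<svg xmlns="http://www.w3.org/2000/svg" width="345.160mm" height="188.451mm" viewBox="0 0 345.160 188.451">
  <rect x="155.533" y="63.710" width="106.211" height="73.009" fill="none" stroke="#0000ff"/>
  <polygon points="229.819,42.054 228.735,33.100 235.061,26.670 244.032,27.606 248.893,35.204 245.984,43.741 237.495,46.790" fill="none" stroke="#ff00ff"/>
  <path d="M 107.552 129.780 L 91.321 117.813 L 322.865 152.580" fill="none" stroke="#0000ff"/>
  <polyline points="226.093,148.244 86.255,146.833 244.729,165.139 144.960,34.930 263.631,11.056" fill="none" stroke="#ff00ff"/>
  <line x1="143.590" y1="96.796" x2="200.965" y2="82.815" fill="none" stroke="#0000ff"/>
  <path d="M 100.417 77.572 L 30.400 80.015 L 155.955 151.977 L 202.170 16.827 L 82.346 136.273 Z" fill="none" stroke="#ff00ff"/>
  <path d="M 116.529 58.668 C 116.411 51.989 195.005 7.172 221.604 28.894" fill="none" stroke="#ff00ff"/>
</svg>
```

1 u = 1 mm; y_m = 188.451 − y.

[1] `<rect>` rectangle, #0000ff→score S423 F1519: (155.533,124.741) → (261.744,124.741) → (261.744,51.732) → (155.533,51.732) → (155.533,124.741) (closed)

[2] `<polygon>` regular polygon, #ff00ff→engrave S281 F3875: (229.819,146.397) → (228.735,155.351) → (235.061,161.781) → (244.032,160.845) → (248.893,153.247) → (245.984,144.710) → (237.495,141.661) → (229.819,146.397) (closed)

[3] `<path>` open polyline, #0000ff→score S423 F1519: (107.552,58.671) → (91.321,70.638) → (322.865,35.871)

[4] `<polyline>` open polyline, #ff00ff→engrave S281 F3875: (226.093,40.207) → (86.255,41.618) → (244.729,23.312) → (144.960,153.521) → (263.631,177.395)

[5] `<line>` line segment, #0000ff→score S423 F1519: (143.590,91.655) → (200.965,105.636)

[6] `<path>` closed polygon, #ff00ff→engrave S281 F3875: (100.417,110.879) → (30.400,108.436) → (155.955,36.474) → (202.170,171.624) → (82.346,52.178) → (100.417,110.879) (closed)

[7] `<path>` cubic bezier, #ff00ff→engrave S281 F3875: (116.529,129.783) → (137.807,145.298) → (182.514,162.976) → (221.604,159.557)

; LightBurn 1.4.05
; GRBL device profile, absolute coords
G21
G90
G0 X155.533 Y124.741
M3 S423
G1 X261.744 Y124.741 F1519
G1 X261.744 Y51.732
G1 X155.533 Y51.732
G1 X155.533 Y124.741
G0 X229.819 Y146.397
M3 S281
G1 X228.735 Y155.351 F3875
G1 X235.061 Y161.781
G1 X244.032 Y160.845
G1 X248.893 Y153.247
G1 X245.984 Y144.710
G1 X237.495 Y141.661
G1 X229.819 Y146.397
G0 X107.552 Y58.671
M3 S423
G1 X91.321 Y70.638 F1519
G1 X322.865 Y35.871
G0 X226.093 Y40.207
M3 S281
G1 X86.255 Y41.618 F3875
G1 X244.729 Y23.312
G1 X144.960 Y153.521
G1 X263.631 Y177.395
G0 X143.590 Y91.655
M3 S423
G1 X200.965 Y105.636 F1519
G0 X100.417 Y110.879
M3 S281
G1 X30.400 Y108.436 F3875
G1 X155.955 Y36.474
G1 X202.170 Y171.624
G1 X82.346 Y52.178
G1 X100.417 Y110.879
G0 X116.529 Y129.783
M3 S281
G1 X137.807 Y145.298 F3875
G1 X182.514 Y162.976
G1 X221.604 Y159.557
M5
G0 X0.000 Y0.000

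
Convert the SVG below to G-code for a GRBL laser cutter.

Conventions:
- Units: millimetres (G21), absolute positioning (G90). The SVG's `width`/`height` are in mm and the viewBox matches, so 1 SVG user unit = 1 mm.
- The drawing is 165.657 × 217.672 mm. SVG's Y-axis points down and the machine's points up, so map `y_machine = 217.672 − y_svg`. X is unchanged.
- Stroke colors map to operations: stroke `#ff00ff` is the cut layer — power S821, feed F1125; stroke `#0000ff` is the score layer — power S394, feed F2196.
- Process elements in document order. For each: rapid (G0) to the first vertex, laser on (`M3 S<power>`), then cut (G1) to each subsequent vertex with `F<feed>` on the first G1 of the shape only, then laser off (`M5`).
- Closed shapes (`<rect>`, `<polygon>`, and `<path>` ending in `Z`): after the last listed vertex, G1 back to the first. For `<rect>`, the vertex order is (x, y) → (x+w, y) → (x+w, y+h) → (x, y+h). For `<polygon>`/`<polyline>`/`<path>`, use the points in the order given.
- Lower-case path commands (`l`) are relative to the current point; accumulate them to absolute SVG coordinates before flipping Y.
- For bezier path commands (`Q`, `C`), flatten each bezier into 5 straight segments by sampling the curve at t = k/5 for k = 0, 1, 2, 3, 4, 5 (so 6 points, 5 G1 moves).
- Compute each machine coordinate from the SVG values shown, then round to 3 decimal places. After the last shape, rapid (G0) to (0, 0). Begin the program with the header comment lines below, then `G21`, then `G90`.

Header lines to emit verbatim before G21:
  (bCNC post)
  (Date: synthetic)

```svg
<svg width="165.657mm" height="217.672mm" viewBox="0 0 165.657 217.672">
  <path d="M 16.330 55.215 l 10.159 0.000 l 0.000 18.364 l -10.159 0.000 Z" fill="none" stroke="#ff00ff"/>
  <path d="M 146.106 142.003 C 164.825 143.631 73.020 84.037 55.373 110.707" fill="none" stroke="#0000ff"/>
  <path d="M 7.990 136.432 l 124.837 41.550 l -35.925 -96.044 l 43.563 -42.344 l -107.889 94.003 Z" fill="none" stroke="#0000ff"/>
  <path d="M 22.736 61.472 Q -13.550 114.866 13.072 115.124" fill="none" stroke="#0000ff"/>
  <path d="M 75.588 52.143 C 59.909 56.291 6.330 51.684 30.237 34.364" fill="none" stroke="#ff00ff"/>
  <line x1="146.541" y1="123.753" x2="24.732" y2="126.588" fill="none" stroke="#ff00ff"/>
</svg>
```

viewBox `0 0 165.657 217.672` with mm width/height → 1 unit = 1 mm. Flip: y_m = 217.672 − y_svg.

**Shape 1** — `<path>` rectangle, stroke `#ff00ff` → cut (S821, F1125). Machine vertices: (16.330,162.457) → (26.489,162.457) → (26.489,144.093) → (16.330,144.093) → (16.330,162.457). Closed: final G1 returns to the first vertex.

**Shape 2** — `<path>` cubic bezier, stroke `#0000ff` → score (S394, F2196). Control points (SVG): P0=(146.106,142.003), P1=(164.825,143.631), P2=(73.020,84.037), P3=(55.373,110.707); sampled at t=k/5. Machine vertices: (146.106,75.669) → (145.552,80.859) → (127.337,93.663) → (100.326,107.001) → (73.383,113.795) → (55.373,106.965). Open path.

**Shape 3** — `<path>` closed polygon, stroke `#0000ff` → score (S394, F2196). Machine vertices: (7.990,81.240) → (132.827,39.690) → (96.902,135.734) → (140.465,178.078) → (32.576,84.075) → (7.990,81.240). Closed: final G1 returns to the first vertex.

**Shape 4** — `<path>` quadratic bezier, stroke `#0000ff` → score (S394, F2196). Control points (SVG): P0=(22.736,61.472), P1=(-13.550,114.866), P2=(13.072,115.124); sampled at t=k/5. Machine vertices: (22.736,156.200) → (10.738,136.968) → (3.772,121.987) → (1.840,111.256) → (4.940,104.777) → (13.072,102.548). Open path.

**Shape 5** — `<path>` cubic bezier, stroke `#ff00ff` → cut (S821, F1125). Control points (SVG): P0=(75.588,52.143), P1=(59.909,56.291), P2=(6.330,51.684), P3=(30.237,34.364); sampled at t=k/5. Machine vertices: (75.588,165.529) → (62.556,164.122) → (45.966,165.007) → (31.357,168.373) → (24.268,174.410) → (30.237,183.308). Open path.

**Shape 6** — `<line>` line segment, stroke `#ff00ff` → cut (S821, F1125). Machine vertices: (146.541,93.919) → (24.732,91.084). Open path.

(bCNC post)
(Date: synthetic)
G21
G90
G0 X16.330 Y162.457
M3 S821
G1 X26.489 Y162.457 F1125
G1 X26.489 Y144.093
G1 X16.330 Y144.093
G1 X16.330 Y162.457
M5
G0 X146.106 Y75.669
M3 S394
G1 X145.552 Y80.859 F2196
G1 X127.337 Y93.663
G1 X100.326 Y107.001
G1 X73.383 Y113.795
G1 X55.373 Y106.965
M5
G0 X7.990 Y81.240
M3 S394
G1 X132.827 Y39.690 F2196
G1 X96.902 Y135.734
G1 X140.465 Y178.078
G1 X32.576 Y84.075
G1 X7.990 Y81.240
M5
G0 X22.736 Y156.200
M3 S394
G1 X10.738 Y136.968 F2196
G1 X3.772 Y121.987
G1 X1.840 Y111.256
G1 X4.940 Y104.777
G1 X13.072 Y102.548
M5
G0 X75.588 Y165.529
M3 S821
G1 X62.556 Y164.122 F1125
G1 X45.966 Y165.007
G1 X31.357 Y168.373
G1 X24.268 Y174.410
G1 X30.237 Y183.308
M5
G0 X146.541 Y93.919
M3 S821
G1 X24.732 Y91.084 F1125
M5
G0 X0.000 Y0.000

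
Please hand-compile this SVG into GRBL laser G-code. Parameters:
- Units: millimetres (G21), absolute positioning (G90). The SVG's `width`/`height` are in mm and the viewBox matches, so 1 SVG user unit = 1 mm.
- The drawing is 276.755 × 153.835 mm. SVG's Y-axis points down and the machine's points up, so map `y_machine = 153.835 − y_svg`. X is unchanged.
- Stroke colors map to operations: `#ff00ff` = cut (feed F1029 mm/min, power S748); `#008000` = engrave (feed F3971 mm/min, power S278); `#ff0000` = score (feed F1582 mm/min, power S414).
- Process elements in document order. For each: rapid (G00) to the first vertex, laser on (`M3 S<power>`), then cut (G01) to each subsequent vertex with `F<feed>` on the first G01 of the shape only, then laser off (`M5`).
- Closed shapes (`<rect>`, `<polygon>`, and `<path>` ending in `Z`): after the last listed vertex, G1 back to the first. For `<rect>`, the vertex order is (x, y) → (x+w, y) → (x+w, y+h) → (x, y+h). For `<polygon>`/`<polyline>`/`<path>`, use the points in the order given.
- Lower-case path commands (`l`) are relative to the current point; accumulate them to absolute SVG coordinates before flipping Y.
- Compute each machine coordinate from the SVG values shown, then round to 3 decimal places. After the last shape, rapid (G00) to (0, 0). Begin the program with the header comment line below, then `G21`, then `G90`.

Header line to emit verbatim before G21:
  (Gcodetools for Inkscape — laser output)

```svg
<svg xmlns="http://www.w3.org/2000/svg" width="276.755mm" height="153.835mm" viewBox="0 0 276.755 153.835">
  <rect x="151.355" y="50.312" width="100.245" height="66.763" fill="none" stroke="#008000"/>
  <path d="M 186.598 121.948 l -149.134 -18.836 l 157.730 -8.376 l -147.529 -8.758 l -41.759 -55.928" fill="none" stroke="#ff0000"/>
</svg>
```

viewBox `0 0 276.755 153.835` with mm width/height → 1 unit = 1 mm. Flip: y_m = 153.835 − y_svg.

**Shape 1** — `<rect>` rectangle, stroke `#008000` → engrave (S278, F3971). Machine vertices: (151.355,103.523) → (251.600,103.523) → (251.600,36.760) → (151.355,36.760) → (151.355,103.523). Closed: final G1 returns to the first vertex.

**Shape 2** — `<path>` open polyline, stroke `#ff0000` → score (S414, F1582). Machine vertices: (186.598,31.887) → (37.464,50.723) → (195.194,59.099) → (47.665,67.857) → (5.906,123.785). Open path.

(Gcodetools for Inkscape — laser output)
G21
G90
G00 X151.355 Y103.523
M3 S278
G01 X251.600 Y103.523 F3971
G01 X251.600 Y36.760
G01 X151.355 Y36.760
G01 X151.355 Y103.523
M5
G00 X186.598 Y31.887
M3 S414
G01 X37.464 Y50.723 F1582
G01 X195.194 Y59.099
G01 X47.665 Y67.857
G01 X5.906 Y123.785
M5
G00 X0.000 Y0.000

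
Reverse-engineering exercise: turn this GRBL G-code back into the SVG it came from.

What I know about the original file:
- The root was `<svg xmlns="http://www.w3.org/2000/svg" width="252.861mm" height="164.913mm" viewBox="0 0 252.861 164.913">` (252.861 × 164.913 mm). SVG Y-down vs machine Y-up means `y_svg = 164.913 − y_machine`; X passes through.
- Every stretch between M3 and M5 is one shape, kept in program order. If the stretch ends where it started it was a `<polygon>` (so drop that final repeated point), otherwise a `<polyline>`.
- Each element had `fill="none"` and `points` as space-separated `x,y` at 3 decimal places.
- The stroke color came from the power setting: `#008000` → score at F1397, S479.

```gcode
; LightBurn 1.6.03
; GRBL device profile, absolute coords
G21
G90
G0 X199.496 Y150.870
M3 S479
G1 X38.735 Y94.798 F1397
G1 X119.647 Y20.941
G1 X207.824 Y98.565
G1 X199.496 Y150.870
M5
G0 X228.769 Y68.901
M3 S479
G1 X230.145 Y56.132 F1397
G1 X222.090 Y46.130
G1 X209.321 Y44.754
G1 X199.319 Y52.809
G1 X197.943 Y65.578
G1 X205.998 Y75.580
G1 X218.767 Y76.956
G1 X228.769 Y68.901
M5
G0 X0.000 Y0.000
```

Each laser-on run becomes one SVG element. Flip Y back into SVG space with y_svg = 164.913 − y_machine. Every run uses S479, so all elements get stroke `#008000` (score).

Run 1: The run returns to its start, so emit a `<polygon>` with points (Y-flipped): 199.496,14.043 38.735,70.115 119.647,143.972 207.824,66.348.

Run 2: The run returns to its start, so emit a `<polygon>` with points (Y-flipped): 228.769,96.012 230.145,108.781 222.090,118.783 209.321,120.159 199.319,112.104 197.943,99.335 205.998,89.333 218.767,87.957.

<svg xmlns="http://www.w3.org/2000/svg" width="252.861mm" height="164.913mm" viewBox="0 0 252.861 164.913">
  <polygon points="199.496,14.043 38.735,70.115 119.647,143.972 207.824,66.348" fill="none" stroke="#008000"/>
  <polygon points="228.769,96.012 230.145,108.781 222.090,118.783 209.321,120.159 199.319,112.104 197.943,99.335 205.998,89.333 218.767,87.957" fill="none" stroke="#008000"/>
</svg>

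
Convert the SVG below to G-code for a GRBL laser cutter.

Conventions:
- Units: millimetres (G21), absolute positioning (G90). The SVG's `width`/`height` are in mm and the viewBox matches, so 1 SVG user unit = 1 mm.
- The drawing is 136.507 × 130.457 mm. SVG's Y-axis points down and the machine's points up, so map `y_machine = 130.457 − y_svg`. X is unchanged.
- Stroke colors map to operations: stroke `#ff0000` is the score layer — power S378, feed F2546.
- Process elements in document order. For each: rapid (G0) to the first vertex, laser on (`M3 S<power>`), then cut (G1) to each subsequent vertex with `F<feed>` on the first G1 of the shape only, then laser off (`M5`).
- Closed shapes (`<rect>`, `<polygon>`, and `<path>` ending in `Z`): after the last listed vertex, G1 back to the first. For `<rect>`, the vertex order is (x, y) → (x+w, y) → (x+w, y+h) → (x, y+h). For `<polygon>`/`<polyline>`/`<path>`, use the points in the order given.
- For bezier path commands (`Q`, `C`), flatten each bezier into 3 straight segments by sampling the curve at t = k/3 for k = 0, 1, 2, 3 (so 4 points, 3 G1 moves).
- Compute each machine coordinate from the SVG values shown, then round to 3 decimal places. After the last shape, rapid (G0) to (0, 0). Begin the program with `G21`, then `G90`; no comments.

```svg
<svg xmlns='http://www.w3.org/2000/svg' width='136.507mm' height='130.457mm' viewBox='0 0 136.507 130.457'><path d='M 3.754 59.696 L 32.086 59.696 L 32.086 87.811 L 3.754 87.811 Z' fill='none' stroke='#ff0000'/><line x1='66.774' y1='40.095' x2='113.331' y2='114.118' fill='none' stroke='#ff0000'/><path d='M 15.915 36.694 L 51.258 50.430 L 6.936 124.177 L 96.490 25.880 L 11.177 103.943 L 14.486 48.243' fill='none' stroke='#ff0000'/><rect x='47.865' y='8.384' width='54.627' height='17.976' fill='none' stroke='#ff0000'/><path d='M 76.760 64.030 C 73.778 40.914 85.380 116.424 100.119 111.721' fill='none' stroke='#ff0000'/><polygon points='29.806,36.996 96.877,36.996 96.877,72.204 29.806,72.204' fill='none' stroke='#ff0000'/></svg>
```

Since the viewBox matches the mm dimensions, user units are millimetres directly. The only transform is the Y-flip y_m = 130.457 − y_svg.

Shape 1 is a rectangle drawn with `<path>`. Its stroke #ff0000 means score at S378, F2546. After flipping Y the toolpath is (3.754,70.761) → (32.086,70.761) → (32.086,42.646) → (3.754,42.646) → (3.754,70.761), returning to the start.

Shape 2 is a line segment drawn with `<line>`. Its stroke #ff0000 means score at S378, F2546. After flipping Y the toolpath is (66.774,90.362) → (113.331,16.339).

Shape 3 is a open polyline drawn with `<path>`. Its stroke #ff0000 means score at S378, F2546. After flipping Y the toolpath is (15.915,93.763) → (51.258,80.027) → (6.936,6.280) → (96.490,104.577) → (11.177,26.514) → (14.486,82.214).

Shape 4 is a rectangle drawn with `<rect>`. Its stroke #ff0000 means score at S378, F2546. After flipping Y the toolpath is (47.865,122.073) → (102.492,122.073) → (102.492,104.097) → (47.865,104.097) → (47.865,122.073), returning to the start.

Shape 5 is a cubic bezier drawn with `<path>`. Its stroke #ff0000 means score at S378, F2546. After flipping Y the toolpath is (76.760,66.427) → (78.215,63.291) → (86.850,34.147) → (100.119,18.736).

Shape 6 is a rectangle drawn with `<polygon>`. Its stroke #ff0000 means score at S378, F2546. After flipping Y the toolpath is (29.806,93.461) → (96.877,93.461) → (96.877,58.253) → (29.806,58.253) → (29.806,93.461), returning to the start.

G21
G90
G0 X3.754 Y70.761
M3 S378
G1 X32.086 Y70.761 F2546
G1 X32.086 Y42.646
G1 X3.754 Y42.646
G1 X3.754 Y70.761
M5
G0 X66.774 Y90.362
M3 S378
G1 X113.331 Y16.339 F2546
M5
G0 X15.915 Y93.763
M3 S378
G1 X51.258 Y80.027 F2546
G1 X6.936 Y6.280
G1 X96.490 Y104.577
G1 X11.177 Y26.514
G1 X14.486 Y82.214
M5
G0 X47.865 Y122.073
M3 S378
G1 X102.492 Y122.073 F2546
G1 X102.492 Y104.097
G1 X47.865 Y104.097
G1 X47.865 Y122.073
M5
G0 X76.760 Y66.427
M3 S378
G1 X78.215 Y63.291 F2546
G1 X86.850 Y34.147
G1 X100.119 Y18.736
M5
G0 X29.806 Y93.461
M3 S378
G1 X96.877 Y93.461 F2546
G1 X96.877 Y58.253
G1 X29.806 Y58.253
G1 X29.806 Y93.461
M5
G0 X0.000 Y0.000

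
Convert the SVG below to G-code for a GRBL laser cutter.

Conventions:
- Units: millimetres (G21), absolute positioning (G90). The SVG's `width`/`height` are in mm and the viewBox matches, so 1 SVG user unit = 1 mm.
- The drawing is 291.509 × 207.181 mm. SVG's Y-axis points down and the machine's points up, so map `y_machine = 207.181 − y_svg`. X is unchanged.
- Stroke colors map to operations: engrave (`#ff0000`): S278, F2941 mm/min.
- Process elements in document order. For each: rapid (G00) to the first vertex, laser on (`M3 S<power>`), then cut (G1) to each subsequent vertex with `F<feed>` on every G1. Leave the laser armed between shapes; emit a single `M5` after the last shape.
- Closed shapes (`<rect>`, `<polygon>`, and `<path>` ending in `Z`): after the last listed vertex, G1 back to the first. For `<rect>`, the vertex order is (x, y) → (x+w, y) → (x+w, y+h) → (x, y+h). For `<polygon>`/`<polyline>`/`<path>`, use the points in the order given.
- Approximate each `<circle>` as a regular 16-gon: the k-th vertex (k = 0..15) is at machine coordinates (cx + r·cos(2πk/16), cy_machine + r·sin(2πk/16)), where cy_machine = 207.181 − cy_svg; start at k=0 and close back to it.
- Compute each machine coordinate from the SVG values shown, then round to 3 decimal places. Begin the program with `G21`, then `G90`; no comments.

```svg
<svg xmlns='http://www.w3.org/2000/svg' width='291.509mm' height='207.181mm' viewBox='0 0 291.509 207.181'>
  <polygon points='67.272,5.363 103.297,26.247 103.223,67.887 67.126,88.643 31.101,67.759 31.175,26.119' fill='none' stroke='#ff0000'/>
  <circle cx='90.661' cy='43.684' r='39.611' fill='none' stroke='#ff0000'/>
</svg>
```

G21
G90
G00 X67.272 Y201.818
M3 S278
G1 X103.297 Y180.934 F2941
G1 X103.223 Y139.294 F2941
G1 X67.126 Y118.538 F2941
G1 X31.101 Y139.422 F2941
G1 X31.175 Y181.062 F2941
G1 X67.272 Y201.818 F2941
G00 X130.272 Y163.497
M3 S278
G1 X127.257 Y178.655 F2941
G1 X118.670 Y191.506 F2941
G1 X105.819 Y200.093 F2941
G1 X90.661 Y203.108 F2941
G1 X75.503 Y200.093 F2941
G1 X62.652 Y191.506 F2941
G1 X54.065 Y178.655 F2941
G1 X51.050 Y163.497 F2941
G1 X54.065 Y148.339 F2941
G1 X62.652 Y135.488 F2941
G1 X75.503 Y126.901 F2941
G1 X90.661 Y123.886 F2941
G1 X105.819 Y126.901 F2941
G1 X118.670 Y135.488 F2941
G1 X127.257 Y148.339 F2941
G1 X130.272 Y163.497 F2941
M5

viewBox `0 0 291.509 207.181` with mm width/height → 1 unit = 1 mm. Flip: y_m = 207.181 − y_svg.

**Shape 1** — `<polygon>` regular polygon, stroke `#ff0000` → engrave (S278, F2941). Machine vertices: (67.272,201.818) → (103.297,180.934) → (103.223,139.294) → (67.126,118.538) → (31.101,139.422) → (31.175,181.062) → (67.272,201.818). Closed: final G1 returns to the first vertex.

**Shape 2** — `<circle>` circle, stroke `#ff0000` → engrave (S278, F2941). Machine vertices: (130.272,163.497) → (127.257,178.655) → (118.670,191.506) → (105.819,200.093) → (90.661,203.108) → (75.503,200.093) → (62.652,191.506) → (54.065,178.655) → (51.050,163.497) → (54.065,148.339) → (62.652,135.488) → (75.503,126.901) → (90.661,123.886) → (105.819,126.901) → (118.670,135.488) → (127.257,148.339) → (130.272,163.497). Closed: final G1 returns to the first vertex.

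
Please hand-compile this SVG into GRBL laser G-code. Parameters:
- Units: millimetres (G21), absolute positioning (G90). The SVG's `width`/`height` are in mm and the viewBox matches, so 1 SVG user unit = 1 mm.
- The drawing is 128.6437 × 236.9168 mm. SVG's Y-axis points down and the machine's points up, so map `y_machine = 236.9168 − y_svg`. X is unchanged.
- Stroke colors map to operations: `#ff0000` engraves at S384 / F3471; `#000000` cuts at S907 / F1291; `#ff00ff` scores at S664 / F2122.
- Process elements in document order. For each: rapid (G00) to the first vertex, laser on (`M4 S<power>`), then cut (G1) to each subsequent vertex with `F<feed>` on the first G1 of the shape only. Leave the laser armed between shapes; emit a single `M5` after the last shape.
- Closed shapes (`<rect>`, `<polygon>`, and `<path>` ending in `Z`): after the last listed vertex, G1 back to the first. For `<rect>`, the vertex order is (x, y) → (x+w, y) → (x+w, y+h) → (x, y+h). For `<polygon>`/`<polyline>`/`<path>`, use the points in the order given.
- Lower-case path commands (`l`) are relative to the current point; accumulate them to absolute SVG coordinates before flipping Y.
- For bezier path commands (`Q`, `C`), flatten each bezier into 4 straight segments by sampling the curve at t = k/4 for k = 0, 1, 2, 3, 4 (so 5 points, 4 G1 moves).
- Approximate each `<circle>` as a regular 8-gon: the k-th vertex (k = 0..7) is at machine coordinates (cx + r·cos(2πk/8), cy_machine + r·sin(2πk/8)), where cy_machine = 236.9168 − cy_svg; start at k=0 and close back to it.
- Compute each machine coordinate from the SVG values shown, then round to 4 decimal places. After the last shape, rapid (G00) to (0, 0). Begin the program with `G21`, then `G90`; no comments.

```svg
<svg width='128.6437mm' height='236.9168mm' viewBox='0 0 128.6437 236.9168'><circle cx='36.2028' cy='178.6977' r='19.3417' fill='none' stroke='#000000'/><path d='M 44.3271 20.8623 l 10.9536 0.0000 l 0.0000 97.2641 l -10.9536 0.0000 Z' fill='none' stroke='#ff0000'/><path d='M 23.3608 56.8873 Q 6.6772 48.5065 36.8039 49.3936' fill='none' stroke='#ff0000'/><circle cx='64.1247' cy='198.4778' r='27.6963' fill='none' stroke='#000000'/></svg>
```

G21
G90
G00 X55.5445 Y58.2191
M4 S907
G1 X49.8794 Y71.8957 F1291
G1 X36.2028 Y77.5608
G1 X22.5262 Y71.8957
G1 X16.8611 Y58.2191
G1 X22.5262 Y44.5425
G1 X36.2028 Y38.8774
G1 X49.8794 Y44.5425
G1 X55.5445 Y58.2191
G00 X44.3271 Y216.0545
M4 S384
G1 X55.2807 Y216.0545 F3471
G1 X55.2807 Y118.7904
G1 X44.3271 Y118.7904
G1 X44.3271 Y216.0545
G00 X23.3608 Y180.0295
M4 S384
G1 X17.9446 Y183.6407 F3471
G1 X18.3798 Y186.0933
G1 X24.6662 Y187.3875
G1 X36.8039 Y187.5232
G00 X91.8210 Y38.4390
M4 S907
G1 X83.7089 Y58.0232 F1291
G1 X64.1247 Y66.1353
G1 X44.5405 Y58.0232
G1 X36.4284 Y38.4390
G1 X44.5405 Y18.8548
G1 X64.1247 Y10.7427
G1 X83.7089 Y18.8548
G1 X91.8210 Y38.4390
M5
G00 X0.0000 Y0.0000

viewBox `0 0 128.6437 236.9168` with mm width/height → 1 unit = 1 mm. Flip: y_m = 236.9168 − y_svg.

**Shape 1** — `<circle>` circle, stroke `#000000` → cut (S907, F1291). Machine vertices: (55.5445,58.2191) → (49.8794,71.8957) → (36.2028,77.5608) → (22.5262,71.8957) → (16.8611,58.2191) → (22.5262,44.5425) → (36.2028,38.8774) → (49.8794,44.5425) → (55.5445,58.2191). Closed: final G1 returns to the first vertex.

**Shape 2** — `<path>` rectangle, stroke `#ff0000` → engrave (S384, F3471). Machine vertices: (44.3271,216.0545) → (55.2807,216.0545) → (55.2807,118.7904) → (44.3271,118.7904) → (44.3271,216.0545). Closed: final G1 returns to the first vertex.

**Shape 3** — `<path>` quadratic bezier, stroke `#ff0000` → engrave (S384, F3471). Control points (SVG): P0=(23.3608,56.8873), P1=(6.6772,48.5065), P2=(36.8039,49.3936); sampled at t=k/4. Machine vertices: (23.3608,180.0295) → (17.9446,183.6407) → (18.3798,186.0933) → (24.6662,187.3875) → (36.8039,187.5232). Open path.

**Shape 4** — `<circle>` circle, stroke `#000000` → cut (S907, F1291). Machine vertices: (91.8210,38.4390) → (83.7089,58.0232) → (64.1247,66.1353) → (44.5405,58.0232) → (36.4284,38.4390) → (44.5405,18.8548) → (64.1247,10.7427) → (83.7089,18.8548) → (91.8210,38.4390). Closed: final G1 returns to the first vertex.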